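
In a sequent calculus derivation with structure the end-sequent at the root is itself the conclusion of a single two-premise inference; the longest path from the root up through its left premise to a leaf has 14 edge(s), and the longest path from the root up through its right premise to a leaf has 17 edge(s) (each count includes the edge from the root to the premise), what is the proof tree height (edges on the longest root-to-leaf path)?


Longest path through the left premise: 14 edges (measured from the branching sequent)
Longest path through the right premise: 17 edges
Height of the subtree rooted at the branching sequent: max(14, 17) = 17
The branching sequent is the root itself.
Total height = 17

17


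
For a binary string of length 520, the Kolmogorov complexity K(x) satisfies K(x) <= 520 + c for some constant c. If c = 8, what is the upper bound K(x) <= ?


K(x) <= |x| + c = 520 + 8 = 528

528


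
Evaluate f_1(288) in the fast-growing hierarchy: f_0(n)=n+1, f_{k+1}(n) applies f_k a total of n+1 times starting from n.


f_1(288) = f_0^289(288)
f_0 adds 1 each time, applied 289 times.
f_1(288) = 288 + 289 = 577

577


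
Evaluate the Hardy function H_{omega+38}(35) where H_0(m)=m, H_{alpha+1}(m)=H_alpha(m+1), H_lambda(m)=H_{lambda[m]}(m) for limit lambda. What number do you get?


H_{omega+38}(35):
Unwind the 38 successor steps: H_{omega+38}(35) = H_omega(35+38) = H_omega(73).
H_omega(m) = H_m(m) = m + m = 2m.
Result = 2 * 73 = 146

146


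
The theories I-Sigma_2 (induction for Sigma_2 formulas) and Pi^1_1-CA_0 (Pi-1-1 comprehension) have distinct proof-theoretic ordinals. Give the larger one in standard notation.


Proof-theoretic ordinal of I-Sigma_2 (induction for Sigma_2 formulas): omega^(omega^omega)
Proof-theoretic ordinal of Pi^1_1-CA_0 (Pi-1-1 comprehension): psi_0(Omega_omega)
Comparing: omega^(omega^omega) < psi_0(Omega_omega).
The larger ordinal is psi_0(Omega_omega) (from Pi^1_1-CA_0 (Pi-1-1 comprehension)).

psi_0(Omega_omega)


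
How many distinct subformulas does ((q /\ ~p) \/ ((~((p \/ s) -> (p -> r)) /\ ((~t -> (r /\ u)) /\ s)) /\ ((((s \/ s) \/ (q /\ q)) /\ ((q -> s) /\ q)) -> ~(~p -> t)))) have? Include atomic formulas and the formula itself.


Formula: ((q /\ ~p) \/ ((~((p \/ s) -> (p -> r)) /\ ((~t -> (r /\ u)) /\ s)) /\ ((((s \/ s) \/ (q /\ q)) /\ ((q -> s) /\ q)) -> ~(~p -> t))))
Subformulas found:
  1. r
  2. q
  3. u
  4. s
  5. t
  6. p
  7. ~t
  8. ~p
  9. (s \/ s)
  10. (r /\ u)
  11. (q /\ q)
  12. (p \/ s)
  13. (q -> s)
  14. (p -> r)
  15. (q /\ ~p)
  16. (~p -> t)
  17. ~(~p -> t)
  18. ((q -> s) /\ q)
  19. (~t -> (r /\ u))
  20. ((p \/ s) -> (p -> r))
  21. ((s \/ s) \/ (q /\ q))
  22. ~((p \/ s) -> (p -> r))
  23. ((~t -> (r /\ u)) /\ s)
  24. (((s \/ s) \/ (q /\ q)) /\ ((q -> s) /\ q))
  25. (~((p \/ s) -> (p -> r)) /\ ((~t -> (r /\ u)) /\ s))
  26. ((((s \/ s) \/ (q /\ q)) /\ ((q -> s) /\ q)) -> ~(~p -> t))
  27. ((~((p \/ s) -> (p -> r)) /\ ((~t -> (r /\ u)) /\ s)) /\ ((((s \/ s) \/ (q /\ q)) /\ ((q -> s) /\ q)) -> ~(~p -> t)))
  28. ((q /\ ~p) \/ ((~((p \/ s) -> (p -> r)) /\ ((~t -> (r /\ u)) /\ s)) /\ ((((s \/ s) \/ (q /\ q)) /\ ((q -> s) /\ q)) -> ~(~p -> t))))
Total distinct subformulas = 28

28


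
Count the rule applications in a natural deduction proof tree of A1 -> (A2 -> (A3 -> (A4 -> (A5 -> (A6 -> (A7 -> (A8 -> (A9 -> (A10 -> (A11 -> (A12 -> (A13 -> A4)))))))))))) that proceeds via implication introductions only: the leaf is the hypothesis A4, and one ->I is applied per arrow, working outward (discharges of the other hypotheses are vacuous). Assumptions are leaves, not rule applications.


The formula has 13 arrows (->); its innermost consequent A4 is one of the antecedents,
so the proof starts from the hypothesis leaf A4 (not a rule application) and closes one arrow per ->I.
Building A1 -> (A2 -> (A3 -> (A4 -> (A5 -> (A6 -> (A7 -> (A8 -> (A9 -> (A10 -> (A11 -> (A12 -> (A13 -> A4)))))))))))) therefore takes 13 nested implication introductions.
Total inference nodes = 13

13


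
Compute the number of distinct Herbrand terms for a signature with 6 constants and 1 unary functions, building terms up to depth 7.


Herbrand terms by depth:
Depth 0: 6 constants
Depth 1: 6 new terms (running total: 12)
Depth 2: 6 new terms (running total: 18)
Depth 3: 6 new terms (running total: 24)
Depth 4: 6 new terms (running total: 30)
Depth 5: 6 new terms (running total: 36)
Depth 6: 6 new terms (running total: 42)
Depth 7: 6 new terms (running total: 48)
Total distinct ground terms = 48

48


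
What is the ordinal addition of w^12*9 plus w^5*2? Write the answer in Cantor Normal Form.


Ordinal addition w^12*9 + w^5*2:
Leading exponent of alpha (12) > leading exponent of beta (5).
Since alpha's term has higher exponent than beta's leading term,
the sum is simply alpha followed by beta.
Result = w^12*9 + w^5*2

w^12*9 + w^5*2


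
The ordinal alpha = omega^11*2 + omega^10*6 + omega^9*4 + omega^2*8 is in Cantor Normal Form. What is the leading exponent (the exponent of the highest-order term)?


CNF: omega^11*2 + omega^10*6 + omega^9*4 + omega^2*8
The leading term is omega^11*2, which has exponent 11.

11


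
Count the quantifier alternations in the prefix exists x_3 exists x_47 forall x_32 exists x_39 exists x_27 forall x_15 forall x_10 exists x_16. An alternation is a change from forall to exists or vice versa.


Walk the prefix and count type changes:
  position 1: exists -> exists
  position 2: exists -> forall <-- alternation
  position 3: forall -> exists <-- alternation
  position 4: exists -> exists
  position 5: exists -> forall <-- alternation
  position 6: forall -> forall
  position 7: forall -> exists <-- alternation
Total alternations = 4

4


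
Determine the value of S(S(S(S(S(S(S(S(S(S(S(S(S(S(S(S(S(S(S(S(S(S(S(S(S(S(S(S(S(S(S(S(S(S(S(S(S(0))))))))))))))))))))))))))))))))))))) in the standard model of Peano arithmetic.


Counting successors applied to 0:
37 applications of S to 0 = 37

37


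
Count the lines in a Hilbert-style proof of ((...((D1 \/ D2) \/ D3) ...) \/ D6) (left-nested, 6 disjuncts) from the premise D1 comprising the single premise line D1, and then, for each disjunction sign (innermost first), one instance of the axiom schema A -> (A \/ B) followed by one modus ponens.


Building the left-nested 6-ary disjunction from D1:
- 1 premise line (D1)
- 6 disjuncts means 5 disjunction signs; each needs 1 axiom instance + 1 MP = 2 lines: 2 * 5 = 10
Total = 1 + 10 = 11 lines.

11


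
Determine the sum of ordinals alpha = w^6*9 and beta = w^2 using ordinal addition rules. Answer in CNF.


Ordinal addition w^6*9 + w^2:
Leading exponent of alpha (6) > leading exponent of beta (2).
Since alpha's term has higher exponent than beta's leading term,
the sum is simply alpha followed by beta.
Result = w^6*9 + w^2

w^6*9 + w^2


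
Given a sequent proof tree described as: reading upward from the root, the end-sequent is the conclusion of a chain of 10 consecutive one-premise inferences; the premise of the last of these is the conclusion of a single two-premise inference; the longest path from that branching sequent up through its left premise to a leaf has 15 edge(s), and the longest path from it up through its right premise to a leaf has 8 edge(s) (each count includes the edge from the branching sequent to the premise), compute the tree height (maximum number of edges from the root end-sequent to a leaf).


Longest path through the left premise: 15 edges (measured from the branching sequent)
Longest path through the right premise: 8 edges
Height of the subtree rooted at the branching sequent: max(15, 8) = 15
The branching sequent sits 10 edges above the root (the chain of one-premise inferences), so height = 15 + 10 = 25

25


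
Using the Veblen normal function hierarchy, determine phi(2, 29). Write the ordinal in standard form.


phi(2, 29):
phi(2, beta) = zeta_beta (the beta-th zeta number, fixed point of epsilon).
phi(2, 29) = zeta_29

zeta_29


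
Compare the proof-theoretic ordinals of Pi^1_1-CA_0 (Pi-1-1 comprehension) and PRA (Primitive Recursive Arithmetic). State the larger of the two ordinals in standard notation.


Proof-theoretic ordinal of Pi^1_1-CA_0 (Pi-1-1 comprehension): psi_0(Omega_omega)
Proof-theoretic ordinal of PRA (Primitive Recursive Arithmetic): omega^omega
Comparing: omega^omega < psi_0(Omega_omega).
The larger ordinal is psi_0(Omega_omega) (from Pi^1_1-CA_0 (Pi-1-1 comprehension)).

psi_0(Omega_omega)


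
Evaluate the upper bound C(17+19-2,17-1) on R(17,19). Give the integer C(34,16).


R(17,19) <= C(17+19-2, 17-1) = C(34, 16)
C(34, 16) = 34! / (16! * 18!)
= 2203961430

2203961430


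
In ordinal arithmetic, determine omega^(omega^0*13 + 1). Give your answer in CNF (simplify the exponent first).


omega^(omega^0*13 + 1):
omega^0 = 1, so the exponent is 13 + 1 = 14 (finite ordinal addition).
Result = omega^14, already a single CNF term.

omega^14


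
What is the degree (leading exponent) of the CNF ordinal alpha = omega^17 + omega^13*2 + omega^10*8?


CNF: omega^17 + omega^13*2 + omega^10*8
The leading term is omega^17, which has exponent 17.

17


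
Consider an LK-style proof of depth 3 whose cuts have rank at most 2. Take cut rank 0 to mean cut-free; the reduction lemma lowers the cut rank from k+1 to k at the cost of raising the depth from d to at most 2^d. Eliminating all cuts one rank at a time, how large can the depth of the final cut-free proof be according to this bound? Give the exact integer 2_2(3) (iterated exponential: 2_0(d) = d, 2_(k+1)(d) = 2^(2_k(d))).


Each rank reduction sends depth d to at most 2^d; cut rank r needs r reductions.
2_0(3) = 3
2_1(3) = 2^3 = 8
2_2(3) = 2^8 = 256
Cut-free depth bound = 256

256


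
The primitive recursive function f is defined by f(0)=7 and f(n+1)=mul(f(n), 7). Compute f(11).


f(0) = 7
f(1) = mul(f(0), 7) = mul(7, 7) = 49
f(2) = mul(f(1), 7) = mul(49, 7) = 343
f(3) = mul(f(2), 7) = mul(343, 7) = 2401
f(4) = mul(f(3), 7) = mul(2401, 7) = 16807
f(5) = mul(f(4), 7) = mul(16807, 7) = 117649
f(6) = mul(f(5), 7) = mul(117649, 7) = 823543
f(7) = mul(f(6), 7) = mul(823543, 7) = 5764801
f(8) = mul(f(7), 7) = mul(5764801, 7) = 40353607
f(9) = mul(f(8), 7) = mul(40353607, 7) = 282475249
f(10) = mul(f(9), 7) = mul(282475249, 7) = 1977326743
f(11) = mul(f(10), 7) = mul(1977326743, 7) = 13841287201


13841287201


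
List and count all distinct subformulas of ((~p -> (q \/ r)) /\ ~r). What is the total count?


Formula: ((~p -> (q \/ r)) /\ ~r)
Subformulas found:
  1. q
  2. r
  3. p
  4. ~p
  5. ~r
  6. (q \/ r)
  7. (~p -> (q \/ r))
  8. ((~p -> (q \/ r)) /\ ~r)
Total distinct subformulas = 8

8


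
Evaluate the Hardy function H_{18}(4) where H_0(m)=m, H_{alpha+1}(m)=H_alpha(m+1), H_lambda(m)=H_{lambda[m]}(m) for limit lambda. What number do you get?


H_18(4):
For finite ordinals k, H_k(n) = n + k (each successor step adds 1).
H_18(4) = 4 + 18 = 22

22


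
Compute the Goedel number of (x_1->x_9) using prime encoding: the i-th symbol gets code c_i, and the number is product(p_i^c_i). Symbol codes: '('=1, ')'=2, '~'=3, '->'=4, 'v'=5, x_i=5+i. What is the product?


Formula: (x_1->x_9)
Symbol codes: [1, 6, 4, 14, 2]
Primes: [2, 3, 5, 7, 11]
p_1^1 = 2^1 = 2
p_2^6 = 3^6 = 729
p_3^4 = 5^4 = 625
p_4^14 = 7^14 = 678223072849
p_5^2 = 11^2 = 121
Product = 74781723791171801250

74781723791171801250


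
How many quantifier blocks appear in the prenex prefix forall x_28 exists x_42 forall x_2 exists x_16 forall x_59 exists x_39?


Alternations = 5.
Blocks = alternations + 1 = 6

6


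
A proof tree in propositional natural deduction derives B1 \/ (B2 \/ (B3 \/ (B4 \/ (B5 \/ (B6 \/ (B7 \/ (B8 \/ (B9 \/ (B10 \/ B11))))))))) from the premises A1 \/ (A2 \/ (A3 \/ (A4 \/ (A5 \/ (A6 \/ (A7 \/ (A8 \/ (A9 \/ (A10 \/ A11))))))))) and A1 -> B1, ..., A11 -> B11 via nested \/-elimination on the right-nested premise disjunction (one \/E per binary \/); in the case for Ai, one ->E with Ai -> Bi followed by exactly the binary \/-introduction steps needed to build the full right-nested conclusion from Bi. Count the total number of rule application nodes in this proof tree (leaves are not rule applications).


Constructive dilemma with 11 branches, all disjunctions right-nested:
- \/E: the premise has 10 binary \/, each eliminated once: 10 nodes.
- ->E: one per case (Ai with Ai -> Bi gives Bi): 11 nodes.
- \/I: in case i < n, Bi needs 1 step to form Bi \/ (B(i+1) \/ ...) and then i-1 steps to prepend B(i-1), ..., B1, i.e. i steps; in case i = n, B11 needs 10 prepend steps.
  \/I total = (1 + 2 + ... + 10) + 10 = 55 + 10 = 65 nodes.
Total = 10 + 11 + 65 = 86

86


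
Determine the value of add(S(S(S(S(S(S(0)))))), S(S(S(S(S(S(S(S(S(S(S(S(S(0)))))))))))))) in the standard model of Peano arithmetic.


add(S^6(0), S^13(0)):
S^6(0) = 6
S^13(0) = 13
6 + 13 = 19

19


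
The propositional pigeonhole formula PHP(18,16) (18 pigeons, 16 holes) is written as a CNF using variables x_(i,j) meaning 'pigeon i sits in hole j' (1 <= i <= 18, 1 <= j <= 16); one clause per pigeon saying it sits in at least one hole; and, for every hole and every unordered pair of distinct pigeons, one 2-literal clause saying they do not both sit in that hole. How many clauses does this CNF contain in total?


PHP(18,16): 18 pigeons, 16 holes, 18*16 = 288 variables.
- pigeon clauses: one per pigeon -> 18 clauses
- hole clauses: 16 holes * C(18,2) = 16 * 153 -> 2448 clauses
Total clauses = 18 + 2448 = 2466

2466


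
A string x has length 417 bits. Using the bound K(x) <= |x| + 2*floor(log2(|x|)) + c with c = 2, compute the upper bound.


floor(log2(417)) = 8
2 * 8 = 16
K(x) <= 417 + 16 + 2 = 435

435


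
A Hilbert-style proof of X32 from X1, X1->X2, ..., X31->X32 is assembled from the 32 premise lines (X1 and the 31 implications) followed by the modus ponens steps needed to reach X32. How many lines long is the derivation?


We have 32 premise lines: X1 and 31 implications.
Each implication is detached once by MP, giving 31 MP lines.
32 premise lines + 31 MP lines = 63 total lines.

63


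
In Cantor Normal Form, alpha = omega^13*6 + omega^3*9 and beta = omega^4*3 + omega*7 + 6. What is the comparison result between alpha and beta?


Compare term by term from highest exponent:
alpha = omega^13*6 + omega^3*9
beta = omega^4*3 + omega*7 + 6
Term 1: alpha has omega^13*6, beta has omega^4*3
Term 2: alpha has omega^3*9, beta has omega^1*7
Term 3: alpha has omega^0*0, beta has omega^0*6
Result: alpha > beta

alpha > beta


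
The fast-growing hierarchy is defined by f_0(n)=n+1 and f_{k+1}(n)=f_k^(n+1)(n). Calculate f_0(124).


f_0(124) = 124 + 1 = 125

125


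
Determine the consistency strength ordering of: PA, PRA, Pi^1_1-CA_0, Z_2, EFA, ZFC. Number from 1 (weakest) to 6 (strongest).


Ordering by consistency strength:
1. EFA
2. PRA
3. PA
4. Pi^1_1-CA_0
5. Z_2
6. ZFC


PA=3, PRA=2, Pi^1_1-CA_0=4, Z_2=5, EFA=1, ZFC=6


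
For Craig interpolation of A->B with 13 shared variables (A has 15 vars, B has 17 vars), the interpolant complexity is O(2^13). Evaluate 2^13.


Shared atoms = 13
Craig interpolant size bound = 2^13
= 8192

8192


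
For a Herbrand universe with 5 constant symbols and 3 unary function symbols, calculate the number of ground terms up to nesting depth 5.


Herbrand terms by depth:
Depth 0: 5 constants
Depth 1: 15 new terms (running total: 20)
Depth 2: 45 new terms (running total: 65)
Depth 3: 135 new terms (running total: 200)
Depth 4: 405 new terms (running total: 605)
Depth 5: 1215 new terms (running total: 1820)
Total distinct ground terms = 1820

1820


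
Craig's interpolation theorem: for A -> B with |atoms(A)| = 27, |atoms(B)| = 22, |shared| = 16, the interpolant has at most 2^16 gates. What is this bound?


Shared atoms = 16
Craig interpolant size bound = 2^16
= 65536

65536


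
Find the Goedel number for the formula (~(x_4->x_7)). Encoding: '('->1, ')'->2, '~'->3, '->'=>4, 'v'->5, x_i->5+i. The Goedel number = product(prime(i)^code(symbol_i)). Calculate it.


Formula: (~(x_4->x_7))
Symbol codes: [1, 3, 1, 9, 4, 12, 2, 2]
Primes: [2, 3, 5, 7, 11, 13, 17, 19]
p_1^1 = 2^1 = 2
p_2^3 = 3^3 = 27
p_3^1 = 5^1 = 5
p_4^9 = 7^9 = 40353607
p_5^4 = 11^4 = 14641
p_6^12 = 13^12 = 23298085122481
p_7^2 = 17^2 = 289
p_8^2 = 19^2 = 361
Product = 387741367150773069716102259449010

387741367150773069716102259449010


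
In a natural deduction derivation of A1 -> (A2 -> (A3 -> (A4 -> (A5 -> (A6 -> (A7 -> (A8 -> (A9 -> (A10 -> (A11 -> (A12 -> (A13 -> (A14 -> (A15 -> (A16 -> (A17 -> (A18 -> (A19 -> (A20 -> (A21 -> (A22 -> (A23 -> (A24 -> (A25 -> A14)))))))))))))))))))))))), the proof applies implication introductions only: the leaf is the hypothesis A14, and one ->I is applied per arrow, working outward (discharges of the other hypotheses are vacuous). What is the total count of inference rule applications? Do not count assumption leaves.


The formula has 25 arrows (->); its innermost consequent A14 is one of the antecedents,
so the proof starts from the hypothesis leaf A14 (not a rule application) and closes one arrow per ->I.
Building A1 -> (A2 -> (A3 -> (A4 -> (A5 -> (A6 -> (A7 -> (A8 -> (A9 -> (A10 -> (A11 -> (A12 -> (A13 -> (A14 -> (A15 -> (A16 -> (A17 -> (A18 -> (A19 -> (A20 -> (A21 -> (A22 -> (A23 -> (A24 -> (A25 -> A14)))))))))))))))))))))))) therefore takes 25 nested implication introductions.
Total inference nodes = 25

25


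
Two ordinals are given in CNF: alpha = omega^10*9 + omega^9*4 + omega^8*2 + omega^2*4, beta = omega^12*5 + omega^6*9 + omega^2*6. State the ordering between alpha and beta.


Compare term by term from highest exponent:
alpha = omega^10*9 + omega^9*4 + omega^8*2 + omega^2*4
beta = omega^12*5 + omega^6*9 + omega^2*6
Term 1: alpha has omega^10*9, beta has omega^12*5
Term 2: alpha has omega^9*4, beta has omega^6*9
Term 3: alpha has omega^8*2, beta has omega^2*6
Term 4: alpha has omega^2*4, beta has omega^0*0
Result: alpha < beta

alpha < beta


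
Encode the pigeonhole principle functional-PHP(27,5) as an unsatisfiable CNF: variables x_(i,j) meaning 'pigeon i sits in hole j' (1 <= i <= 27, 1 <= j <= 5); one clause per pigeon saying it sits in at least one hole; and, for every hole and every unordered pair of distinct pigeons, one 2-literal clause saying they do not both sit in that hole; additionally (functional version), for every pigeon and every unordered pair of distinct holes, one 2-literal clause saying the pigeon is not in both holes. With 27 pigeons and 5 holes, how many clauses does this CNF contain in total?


functional-PHP(27,5): 27 pigeons, 5 holes, 27*5 = 135 variables.
- pigeon clauses: one per pigeon -> 27 clauses
- hole clauses: 5 holes * C(27,2) = 5 * 351 -> 1755 clauses
- functional clauses: 27 pigeons * C(5,2) = 27 * 10 -> 270 clauses
Total clauses = 27 + 1755 + 270 = 2052

2052


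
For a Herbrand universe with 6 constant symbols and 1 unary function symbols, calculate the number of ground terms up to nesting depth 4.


Herbrand terms by depth:
Depth 0: 6 constants
Depth 1: 6 new terms (running total: 12)
Depth 2: 6 new terms (running total: 18)
Depth 3: 6 new terms (running total: 24)
Depth 4: 6 new terms (running total: 30)
Total distinct ground terms = 30

30


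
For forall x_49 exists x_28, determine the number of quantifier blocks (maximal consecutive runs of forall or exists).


Alternations = 1.
Blocks = alternations + 1 = 2

2


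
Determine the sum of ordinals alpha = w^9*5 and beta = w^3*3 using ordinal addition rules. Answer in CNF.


Ordinal addition w^9*5 + w^3*3:
Leading exponent of alpha (9) > leading exponent of beta (3).
Since alpha's term has higher exponent than beta's leading term,
the sum is simply alpha followed by beta.
Result = w^9*5 + w^3*3

w^9*5 + w^3*3


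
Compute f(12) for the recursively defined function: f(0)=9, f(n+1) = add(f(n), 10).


f(0) = 9
f(1) = add(f(0), 10) = add(9, 10) = 19
f(2) = add(f(1), 10) = add(19, 10) = 29
f(3) = add(f(2), 10) = add(29, 10) = 39
f(4) = add(f(3), 10) = add(39, 10) = 49
f(5) = add(f(4), 10) = add(49, 10) = 59
f(6) = add(f(5), 10) = add(59, 10) = 69
f(7) = add(f(6), 10) = add(69, 10) = 79
f(8) = add(f(7), 10) = add(79, 10) = 89
f(9) = add(f(8), 10) = add(89, 10) = 99
f(10) = add(f(9), 10) = add(99, 10) = 109
f(11) = add(f(10), 10) = add(109, 10) = 119
f(12) = add(f(11), 10) = add(119, 10) = 129


129


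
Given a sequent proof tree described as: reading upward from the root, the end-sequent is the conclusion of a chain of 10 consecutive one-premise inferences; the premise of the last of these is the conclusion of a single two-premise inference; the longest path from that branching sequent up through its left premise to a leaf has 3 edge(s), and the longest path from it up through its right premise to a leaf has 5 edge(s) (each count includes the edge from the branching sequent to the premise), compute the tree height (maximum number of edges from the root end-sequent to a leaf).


Longest path through the left premise: 3 edges (measured from the branching sequent)
Longest path through the right premise: 5 edges
Height of the subtree rooted at the branching sequent: max(3, 5) = 5
The branching sequent sits 10 edges above the root (the chain of one-premise inferences), so height = 5 + 10 = 15

15


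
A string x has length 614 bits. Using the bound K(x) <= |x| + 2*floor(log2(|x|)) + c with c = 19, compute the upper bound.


floor(log2(614)) = 9
2 * 9 = 18
K(x) <= 614 + 18 + 19 = 651

651


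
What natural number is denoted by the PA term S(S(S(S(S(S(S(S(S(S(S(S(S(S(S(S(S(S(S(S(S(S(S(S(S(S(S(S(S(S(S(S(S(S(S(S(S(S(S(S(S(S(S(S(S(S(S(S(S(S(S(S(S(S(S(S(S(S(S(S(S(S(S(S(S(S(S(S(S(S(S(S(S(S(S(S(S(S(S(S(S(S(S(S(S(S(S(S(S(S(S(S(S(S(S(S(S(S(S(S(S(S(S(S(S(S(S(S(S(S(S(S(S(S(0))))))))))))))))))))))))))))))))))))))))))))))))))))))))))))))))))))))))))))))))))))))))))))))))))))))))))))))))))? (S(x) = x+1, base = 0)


Counting successors applied to 0:
114 applications of S to 0 = 114

114


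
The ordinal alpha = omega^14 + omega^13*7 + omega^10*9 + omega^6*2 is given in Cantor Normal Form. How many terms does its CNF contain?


CNF: omega^14 + omega^13*7 + omega^10*9 + omega^6*2
Count the summands separated by '+':
  term 1: omega^14
  term 2: omega^13*7
  term 3: omega^10*9
  term 4: omega^6*2
Total terms = 4

4


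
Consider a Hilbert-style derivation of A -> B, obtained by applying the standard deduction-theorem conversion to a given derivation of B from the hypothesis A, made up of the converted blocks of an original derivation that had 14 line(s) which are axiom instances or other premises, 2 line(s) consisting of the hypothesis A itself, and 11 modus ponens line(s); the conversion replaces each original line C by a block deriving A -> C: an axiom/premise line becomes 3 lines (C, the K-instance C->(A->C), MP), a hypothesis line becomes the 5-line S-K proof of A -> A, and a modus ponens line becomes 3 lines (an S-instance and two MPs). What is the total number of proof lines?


Deduction-theorem conversion, block by block:
- 14 axiom/premise lines -> 3 lines each = 42
- 2 hypothesis lines -> 5 lines each (identity proof A->A) = 10
- 11 MP lines -> 3 lines each (S-instance, MP, MP) = 33
Total = 42 + 10 + 33 = 85 lines.

85


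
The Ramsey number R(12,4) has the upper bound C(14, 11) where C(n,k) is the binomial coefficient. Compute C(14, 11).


R(12,4) <= C(12+4-2, 12-1) = C(14, 11)
C(14, 11) = 14! / (11! * 3!)
= 364

364


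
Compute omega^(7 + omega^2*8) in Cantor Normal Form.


omega^(7 + omega^2*8):
In ordinal addition a term is absorbed by a following term of strictly larger exponent: 0 < 2, so 7 + omega^2*8 = omega^2*8.
omega raised to a CNF ordinal is a single CNF term: Result = omega^(omega^2*8)

omega^(omega^2*8)


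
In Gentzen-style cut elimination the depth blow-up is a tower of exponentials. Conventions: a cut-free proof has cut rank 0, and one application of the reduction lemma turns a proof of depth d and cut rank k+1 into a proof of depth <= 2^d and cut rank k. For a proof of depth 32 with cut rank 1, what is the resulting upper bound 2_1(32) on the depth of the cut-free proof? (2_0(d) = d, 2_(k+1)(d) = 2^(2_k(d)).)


Each rank reduction sends depth d to at most 2^d; cut rank r needs r reductions.
2_0(32) = 32
2_1(32) = 2^32 = 4294967296
Cut-free depth bound = 4294967296

4294967296


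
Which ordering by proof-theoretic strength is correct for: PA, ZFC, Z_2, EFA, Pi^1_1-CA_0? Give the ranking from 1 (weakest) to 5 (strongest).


Ordering by consistency strength:
1. EFA
2. PA
3. Pi^1_1-CA_0
4. Z_2
5. ZFC


PA=2, ZFC=5, Z_2=4, EFA=1, Pi^1_1-CA_0=3


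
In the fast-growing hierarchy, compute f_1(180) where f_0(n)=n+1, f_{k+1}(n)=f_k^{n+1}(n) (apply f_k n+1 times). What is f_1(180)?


f_1(180) = f_0^181(180)
f_0 adds 1 each time, applied 181 times.
f_1(180) = 180 + 181 = 361

361


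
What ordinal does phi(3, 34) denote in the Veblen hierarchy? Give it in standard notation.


phi(3, 34):
phi(3, beta) = eta_beta (the beta-th eta number, fixed point of zeta).
phi(3, 34) = eta_34

eta_34


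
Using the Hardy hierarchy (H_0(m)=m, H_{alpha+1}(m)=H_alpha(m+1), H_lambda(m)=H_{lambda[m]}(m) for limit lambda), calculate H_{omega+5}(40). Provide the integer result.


H_{omega+5}(40):
Unwind the 5 successor steps: H_{omega+5}(40) = H_omega(40+5) = H_omega(45).
H_omega(m) = H_m(m) = m + m = 2m.
Result = 2 * 45 = 90

90


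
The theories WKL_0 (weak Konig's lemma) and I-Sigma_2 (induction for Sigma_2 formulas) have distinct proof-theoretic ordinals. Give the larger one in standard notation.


Proof-theoretic ordinal of WKL_0 (weak Konig's lemma): omega^omega
Proof-theoretic ordinal of I-Sigma_2 (induction for Sigma_2 formulas): omega^(omega^omega)
Comparing: omega^omega < omega^(omega^omega).
The larger ordinal is omega^(omega^omega) (from I-Sigma_2 (induction for Sigma_2 formulas)).

omega^(omega^omega)


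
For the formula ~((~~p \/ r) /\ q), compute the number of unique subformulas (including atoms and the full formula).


Formula: ~((~~p \/ r) /\ q)
Subformulas found:
  1. q
  2. r
  3. p
  4. ~p
  5. ~~p
  6. (~~p \/ r)
  7. ((~~p \/ r) /\ q)
  8. ~((~~p \/ r) /\ q)
Total distinct subformulas = 8

8


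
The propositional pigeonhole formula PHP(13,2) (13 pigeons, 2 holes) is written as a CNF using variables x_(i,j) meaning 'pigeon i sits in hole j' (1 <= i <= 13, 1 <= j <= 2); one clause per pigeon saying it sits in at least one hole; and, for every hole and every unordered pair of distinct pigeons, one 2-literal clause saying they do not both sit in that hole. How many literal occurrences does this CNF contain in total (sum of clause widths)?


PHP(13,2): 13 pigeons, 2 holes, 13*2 = 26 variables.
- pigeon clauses: one per pigeon -> 13 clauses of width 2 -> 26 literals
- hole clauses: 2 holes * C(13,2) = 2 * 78 -> 156 clauses of width 2 -> 312 literals
Total literal occurrences = 26 + 312 = 338

338


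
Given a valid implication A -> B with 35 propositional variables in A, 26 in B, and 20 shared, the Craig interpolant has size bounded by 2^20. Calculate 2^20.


Shared atoms = 20
Craig interpolant size bound = 2^20
= 1048576

1048576


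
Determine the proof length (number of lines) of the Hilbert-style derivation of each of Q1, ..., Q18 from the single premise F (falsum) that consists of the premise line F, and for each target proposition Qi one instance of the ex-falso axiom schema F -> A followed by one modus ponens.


Ex falso, line by line:
- 1 premise line (F)
- 18 targets, each needing 1 axiom instance (F -> Qi) + 1 MP = 2 lines: 2 * 18 = 36
Total = 1 + 36 = 37 lines.

37


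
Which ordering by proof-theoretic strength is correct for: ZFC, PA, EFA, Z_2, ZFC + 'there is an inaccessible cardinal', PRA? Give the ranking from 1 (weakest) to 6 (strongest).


Ordering by consistency strength:
1. EFA
2. PRA
3. PA
4. Z_2
5. ZFC
6. ZFC + 'there is an inaccessible cardinal'


ZFC=5, PA=3, EFA=1, Z_2=4, ZFC + 'there is an inaccessible cardinal'=6, PRA=2


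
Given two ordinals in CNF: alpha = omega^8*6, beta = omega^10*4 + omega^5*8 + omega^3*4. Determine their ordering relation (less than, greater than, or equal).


Compare term by term from highest exponent:
alpha = omega^8*6
beta = omega^10*4 + omega^5*8 + omega^3*4
Term 1: alpha has omega^8*6, beta has omega^10*4
Term 2: alpha has omega^0*0, beta has omega^5*8
Term 3: alpha has omega^0*0, beta has omega^3*4
Result: alpha < beta

alpha < beta


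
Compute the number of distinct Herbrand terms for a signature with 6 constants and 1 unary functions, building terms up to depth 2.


Herbrand terms by depth:
Depth 0: 6 constants
Depth 1: 6 new terms (running total: 12)
Depth 2: 6 new terms (running total: 18)
Total distinct ground terms = 18

18


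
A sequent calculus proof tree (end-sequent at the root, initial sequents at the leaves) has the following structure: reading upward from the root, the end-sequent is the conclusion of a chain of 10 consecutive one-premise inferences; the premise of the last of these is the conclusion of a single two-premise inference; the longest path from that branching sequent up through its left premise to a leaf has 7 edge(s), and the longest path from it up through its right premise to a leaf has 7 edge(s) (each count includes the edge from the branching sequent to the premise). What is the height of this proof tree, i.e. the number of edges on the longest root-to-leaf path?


Longest path through the left premise: 7 edges (measured from the branching sequent)
Longest path through the right premise: 7 edges
Height of the subtree rooted at the branching sequent: max(7, 7) = 7
The branching sequent sits 10 edges above the root (the chain of one-premise inferences), so height = 7 + 10 = 17

17


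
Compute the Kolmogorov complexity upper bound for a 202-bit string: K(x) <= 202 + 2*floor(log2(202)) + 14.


floor(log2(202)) = 7
2 * 7 = 14
K(x) <= 202 + 14 + 14 = 230

230


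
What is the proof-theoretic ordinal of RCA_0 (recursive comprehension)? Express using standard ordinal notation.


The proof-theoretic ordinal of RCA_0 (recursive comprehension) is a standard result in ordinal analysis.
This ordinal is the supremum of order types of primitive recursive well-orderings
that the theory can prove to be well-ordered.
For RCA_0 (recursive comprehension), the proof-theoretic ordinal is omega^omega.

omega^omega


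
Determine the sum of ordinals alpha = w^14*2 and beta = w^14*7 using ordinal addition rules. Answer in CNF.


Ordinal addition w^14*2 + w^14*7:
Both terms have the same exponent 14.
w^e*c + w^e*d = w^e*(c+d).
Result = w^14*(2+7) = w^14*9

w^14*9


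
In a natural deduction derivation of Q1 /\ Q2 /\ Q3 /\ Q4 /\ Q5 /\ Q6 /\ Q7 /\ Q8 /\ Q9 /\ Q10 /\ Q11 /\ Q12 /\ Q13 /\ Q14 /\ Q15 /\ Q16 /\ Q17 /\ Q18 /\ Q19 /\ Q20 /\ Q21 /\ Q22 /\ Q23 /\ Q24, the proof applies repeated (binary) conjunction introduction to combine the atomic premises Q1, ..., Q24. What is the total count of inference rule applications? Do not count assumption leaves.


The target conjunction has 24 conjuncts, i.e. 23 binary /\ connectives.
Each conjunction-intro joins two pieces, so 24 atoms require 24-1 = 23 applications.
Total inference nodes = 23

23


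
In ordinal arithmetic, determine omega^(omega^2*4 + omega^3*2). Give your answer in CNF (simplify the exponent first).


omega^(omega^2*4 + omega^3*2):
In ordinal addition a term is absorbed by a following term of strictly larger exponent: 2 < 3, so omega^2*4 + omega^3*2 = omega^3*2.
omega raised to a CNF ordinal is a single CNF term: Result = omega^(omega^3*2)

omega^(omega^3*2)


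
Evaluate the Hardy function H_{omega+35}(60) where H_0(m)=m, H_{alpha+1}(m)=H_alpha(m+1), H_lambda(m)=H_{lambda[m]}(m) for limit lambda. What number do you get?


H_{omega+35}(60):
Unwind the 35 successor steps: H_{omega+35}(60) = H_omega(60+35) = H_omega(95).
H_omega(m) = H_m(m) = m + m = 2m.
Result = 2 * 95 = 190

190


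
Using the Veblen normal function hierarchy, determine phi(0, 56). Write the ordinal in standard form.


phi(0, 56):
phi(0, beta) = omega^beta by definition.
phi(0, 56) = omega^56

omega^56


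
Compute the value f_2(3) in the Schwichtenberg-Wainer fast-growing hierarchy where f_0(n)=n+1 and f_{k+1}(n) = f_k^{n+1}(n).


f_2(3) = f_1^4(3)
f_1(m) = 2m + 1.
Iterating: f_1^k(n) = 2^k*(n+1) - 1.
f_2(3) = 2^4*(3+1) - 1 = 16*4 - 1 = 63

63


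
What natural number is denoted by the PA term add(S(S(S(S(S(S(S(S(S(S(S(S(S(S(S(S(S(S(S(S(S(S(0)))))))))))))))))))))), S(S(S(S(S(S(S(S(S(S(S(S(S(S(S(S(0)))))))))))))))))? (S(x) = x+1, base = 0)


add(S^22(0), S^16(0)):
S^22(0) = 22
S^16(0) = 16
22 + 16 = 38

38


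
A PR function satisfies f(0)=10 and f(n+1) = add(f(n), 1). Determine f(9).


f(0) = 10
f(1) = add(f(0), 1) = add(10, 1) = 11
f(2) = add(f(1), 1) = add(11, 1) = 12
f(3) = add(f(2), 1) = add(12, 1) = 13
f(4) = add(f(3), 1) = add(13, 1) = 14
f(5) = add(f(4), 1) = add(14, 1) = 15
f(6) = add(f(5), 1) = add(15, 1) = 16
f(7) = add(f(6), 1) = add(16, 1) = 17
f(8) = add(f(7), 1) = add(17, 1) = 18
f(9) = add(f(8), 1) = add(18, 1) = 19


19


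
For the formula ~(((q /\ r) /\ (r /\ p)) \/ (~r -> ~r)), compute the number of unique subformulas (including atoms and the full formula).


Formula: ~(((q /\ r) /\ (r /\ p)) \/ (~r -> ~r))
Subformulas found:
  1. q
  2. r
  3. p
  4. ~r
  5. (q /\ r)
  6. (r /\ p)
  7. (~r -> ~r)
  8. ((q /\ r) /\ (r /\ p))
  9. (((q /\ r) /\ (r /\ p)) \/ (~r -> ~r))
  10. ~(((q /\ r) /\ (r /\ p)) \/ (~r -> ~r))
Total distinct subformulas = 10

10


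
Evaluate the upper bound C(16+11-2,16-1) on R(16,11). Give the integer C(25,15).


R(16,11) <= C(16+11-2, 16-1) = C(25, 15)
C(25, 15) = 25! / (15! * 10!)
= 3268760

3268760


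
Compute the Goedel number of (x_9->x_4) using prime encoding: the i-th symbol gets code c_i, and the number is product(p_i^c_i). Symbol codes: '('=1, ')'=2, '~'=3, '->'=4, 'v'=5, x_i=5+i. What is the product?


Formula: (x_9->x_4)
Symbol codes: [1, 14, 4, 9, 2]
Primes: [2, 3, 5, 7, 11]
p_1^1 = 2^1 = 2
p_2^14 = 3^14 = 4782969
p_3^4 = 5^4 = 625
p_4^9 = 7^9 = 40353607
p_5^2 = 11^2 = 121
Product = 29192770262026428750

29192770262026428750


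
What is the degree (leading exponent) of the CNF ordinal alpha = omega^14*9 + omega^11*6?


CNF: omega^14*9 + omega^11*6
The leading term is omega^14*9, which has exponent 14.

14


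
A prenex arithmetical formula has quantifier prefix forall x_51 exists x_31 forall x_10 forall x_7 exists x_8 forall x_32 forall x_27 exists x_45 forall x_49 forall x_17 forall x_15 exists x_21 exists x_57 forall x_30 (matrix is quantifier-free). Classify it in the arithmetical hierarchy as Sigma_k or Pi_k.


Leading quantifier is forall, so the class is Pi.
Number of quantifier blocks = alternations + 1 = 8 + 1 = 9.
Classification: Pi_9

Pi_9


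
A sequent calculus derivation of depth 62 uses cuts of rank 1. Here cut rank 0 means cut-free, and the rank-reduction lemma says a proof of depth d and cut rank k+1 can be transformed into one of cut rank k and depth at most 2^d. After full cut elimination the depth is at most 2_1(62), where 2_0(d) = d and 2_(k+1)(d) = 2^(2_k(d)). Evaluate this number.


Each rank reduction sends depth d to at most 2^d; cut rank r needs r reductions.
2_0(62) = 62
2_1(62) = 2^62 = 4611686018427387904
Cut-free depth bound = 4611686018427387904

4611686018427387904


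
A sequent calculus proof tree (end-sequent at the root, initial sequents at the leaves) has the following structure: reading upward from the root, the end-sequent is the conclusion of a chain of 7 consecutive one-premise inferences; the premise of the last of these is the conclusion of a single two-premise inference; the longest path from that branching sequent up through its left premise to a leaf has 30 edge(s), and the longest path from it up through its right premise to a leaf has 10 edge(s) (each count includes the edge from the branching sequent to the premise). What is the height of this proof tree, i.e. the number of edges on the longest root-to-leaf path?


Longest path through the left premise: 30 edges (measured from the branching sequent)
Longest path through the right premise: 10 edges
Height of the subtree rooted at the branching sequent: max(30, 10) = 30
The branching sequent sits 7 edges above the root (the chain of one-premise inferences), so height = 30 + 7 = 37

37


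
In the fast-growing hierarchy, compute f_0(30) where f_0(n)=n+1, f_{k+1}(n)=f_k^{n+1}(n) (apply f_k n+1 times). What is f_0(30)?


f_0(30) = 30 + 1 = 31

31


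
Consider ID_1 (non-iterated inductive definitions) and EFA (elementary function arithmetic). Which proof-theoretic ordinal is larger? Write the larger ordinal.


Proof-theoretic ordinal of ID_1 (non-iterated inductive definitions): psi_0(epsilon_{Omega+1})
Proof-theoretic ordinal of EFA (elementary function arithmetic): omega^3
Comparing: omega^3 < psi_0(epsilon_{Omega+1}).
The larger ordinal is psi_0(epsilon_{Omega+1}) (from ID_1 (non-iterated inductive definitions)).

psi_0(epsilon_{Omega+1})


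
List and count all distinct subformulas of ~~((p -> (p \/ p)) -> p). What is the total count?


Formula: ~~((p -> (p \/ p)) -> p)
Subformulas found:
  1. p
  2. (p \/ p)
  3. (p -> (p \/ p))
  4. ((p -> (p \/ p)) -> p)
  5. ~((p -> (p \/ p)) -> p)
  6. ~~((p -> (p \/ p)) -> p)
Total distinct subformulas = 6

6


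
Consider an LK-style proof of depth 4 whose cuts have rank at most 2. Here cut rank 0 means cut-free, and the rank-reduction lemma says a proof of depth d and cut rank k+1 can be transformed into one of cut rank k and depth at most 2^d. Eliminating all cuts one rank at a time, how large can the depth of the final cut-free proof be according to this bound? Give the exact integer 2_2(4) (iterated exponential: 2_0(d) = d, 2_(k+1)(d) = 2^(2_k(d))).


Each rank reduction sends depth d to at most 2^d; cut rank r needs r reductions.
2_0(4) = 4
2_1(4) = 2^4 = 16
2_2(4) = 2^16 = 65536
Cut-free depth bound = 65536

65536


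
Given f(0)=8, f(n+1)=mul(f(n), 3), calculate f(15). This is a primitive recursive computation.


f(0) = 8
f(1) = mul(f(0), 3) = mul(8, 3) = 24
f(2) = mul(f(1), 3) = mul(24, 3) = 72
f(3) = mul(f(2), 3) = mul(72, 3) = 216
f(4) = mul(f(3), 3) = mul(216, 3) = 648
f(5) = mul(f(4), 3) = mul(648, 3) = 1944
f(6) = mul(f(5), 3) = mul(1944, 3) = 5832
f(7) = mul(f(6), 3) = mul(5832, 3) = 17496
f(8) = mul(f(7), 3) = mul(17496, 3) = 52488
f(9) = mul(f(8), 3) = mul(52488, 3) = 157464
f(10) = mul(f(9), 3) = mul(157464, 3) = 472392
f(11) = mul(f(10), 3) = mul(472392, 3) = 1417176
f(12) = mul(f(11), 3) = mul(1417176, 3) = 4251528
f(13) = mul(f(12), 3) = mul(4251528, 3) = 12754584
f(14) = mul(f(13), 3) = mul(12754584, 3) = 38263752
f(15) = mul(f(14), 3) = mul(38263752, 3) = 114791256


114791256


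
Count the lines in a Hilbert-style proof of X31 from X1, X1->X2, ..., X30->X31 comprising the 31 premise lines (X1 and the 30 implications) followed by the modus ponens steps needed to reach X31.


We have 31 premise lines: X1 and 30 implications.
Each implication is detached once by MP, giving 30 MP lines.
31 premise lines + 30 MP lines = 61 total lines.

61


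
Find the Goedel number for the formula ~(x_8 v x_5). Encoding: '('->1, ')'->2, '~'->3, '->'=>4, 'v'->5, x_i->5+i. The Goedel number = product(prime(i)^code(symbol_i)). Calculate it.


Formula: ~(x_8 v x_5)
Symbol codes: [3, 1, 13, 5, 10, 2]
Primes: [2, 3, 5, 7, 11, 13]
p_1^3 = 2^3 = 8
p_2^1 = 3^1 = 3
p_3^13 = 5^13 = 1220703125
p_4^5 = 7^5 = 16807
p_5^10 = 11^10 = 25937424601
p_6^2 = 13^2 = 169
Product = 2158365817396353017578125000

2158365817396353017578125000


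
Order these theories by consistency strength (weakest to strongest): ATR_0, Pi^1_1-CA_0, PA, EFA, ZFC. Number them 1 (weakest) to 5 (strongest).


Ordering by consistency strength:
1. EFA
2. PA
3. ATR_0
4. Pi^1_1-CA_0
5. ZFC


ATR_0=3, Pi^1_1-CA_0=4, PA=2, EFA=1, ZFC=5


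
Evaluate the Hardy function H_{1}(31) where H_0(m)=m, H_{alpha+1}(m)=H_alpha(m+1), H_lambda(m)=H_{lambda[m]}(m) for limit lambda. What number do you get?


H_1(31):
For finite ordinals k, H_k(n) = n + k (each successor step adds 1).
H_1(31) = 31 + 1 = 32

32
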